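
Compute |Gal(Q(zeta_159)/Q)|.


|Gal(Q(zeta_159)/Q)| = phi(159)
= 104

104


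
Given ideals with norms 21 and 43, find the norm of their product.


N(IJ) = N(I) * N(J)
= 21 * 43
= 903

903


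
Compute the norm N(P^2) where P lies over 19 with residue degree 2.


N(P^a) = p^(a*f)
= 19^(2*2)
= 19^4
= 130321

130321


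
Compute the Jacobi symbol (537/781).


Compute (537/781) via quadratic reciprocity:
  reciprocity: (537/781) -> +(781/537)
  reduce: (244/537)
  pull out 2: (2/537) = +1  (since 537 mod 8 = 1)
  pull out 2: (2/537) = +1  (since 537 mod 8 = 1)
  reciprocity: (61/537) -> +(537/61)
  reduce: (49/61)
  reciprocity: (49/61) -> +(61/49)
  reduce: (12/49)
  pull out 2: (2/49) = +1  (since 49 mod 8 = 1)
  pull out 2: (2/49) = +1  (since 49 mod 8 = 1)
  reciprocity: (3/49) -> +(49/3)
  reduce: (1/3)
  (1/3) = 1
Product of signs = 1

1


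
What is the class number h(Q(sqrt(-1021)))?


K = Q(sqrt(-1021)). d mod 4 = 3, so D = disc(K) = 4d = -4084
h(K) equals the number of primitive reduced positive-definite forms (a, b, c) = a*x^2 + b*x*y + c*y^2 with b^2 - 4ac = D,
where reduced means |b| <= a <= c, with b >= 0 whenever |b| = a or a = c, and primitive means gcd(a, b, c) = 1.
Reduced forces 3a^2 <= |D| = 4084, so 1 <= a <= 36; b must have the parity of D, and c = (b^2 - D)/(4a) must be an integer >= a.
Enumerate a = 1..36, b in [-a, a]:
  a=1: (1, 0, 1021)  [1]
  a=2: (2, 2, 511)  [1]
  a=3..4: none
  a=5: (5, -4, 205), (5, 4, 205)  [2]
  a=6: none
  a=7: (7, -2, 146), (7, 2, 146)  [2]
  a=8..9: none
  a=10: (10, -6, 103), (10, 6, 103)  [2]
  a=11..13: none
  a=14: (14, -2, 73), (14, 2, 73)  [2]
  a=15..16: none
  a=17: (17, -8, 61), (17, 8, 61)  [2]
  a=18: none
  a=19: (19, -18, 58), (19, 18, 58)  [2]
  a=20..24: none
  a=25: (25, -4, 41), (25, 4, 41)  [2]
  a=26..28: none
  a=29: (29, -18, 38), (29, 18, 38)  [2]
  a=30: none
  a=31: (31, -16, 35), (31, 16, 35)  [2]
  a=32..33: none
  a=34: (34, -26, 35), (34, 26, 35)  [2]
  a=35..36: none
Total reduced forms: 1 + 1 + 2 + 2 + 2 + 2 + 2 + 2 + 2 + 2 + 2 + 2 = 22
h = 22

22


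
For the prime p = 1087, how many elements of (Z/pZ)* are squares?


For prime p, the number of non-zero quadratic residues is (p-1)/2.
= (1087-1)/2
= 543

543


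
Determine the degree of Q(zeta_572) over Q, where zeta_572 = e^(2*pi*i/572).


The degree equals Euler's totient phi(572).
572 = 2^2 * 11 * 13
phi(572) = 240

240


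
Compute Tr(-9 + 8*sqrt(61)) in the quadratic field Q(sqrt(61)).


Tr(a + b*sqrt(d)) = (a + b*sqrt(d)) + (a - b*sqrt(d)) = 2a
= 2 * (-9)
= -18

-18


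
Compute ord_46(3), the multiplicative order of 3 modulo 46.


We want ord_46(3), the smallest k >= 1 with 3^k = 1 mod 46.
n = 46 = 2 * 23, phi(46) = 22; the order divides phi(n).
Divisors of 22: 1, 2, 11, 22
Repeated squaring mod 46: 3^1 = 3, 3^2 = 9, 3^4 = 35, 3^8 = 29, 3^16 = 13
Test divisors in increasing order:
  k=1: 3^1 = 3 mod 46
  k=2: 3^2 = 9 mod 46
  k=11: 3^11 = 29 * 9 * 3 = 1 mod 46  <- first divisor giving 1
Order = 11

11


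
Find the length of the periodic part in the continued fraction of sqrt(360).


Run the CF algorithm for sqrt(360).
a_0 = floor(sqrt(360)) = 18; set m_0=0, q_0=1.
Recurrence: m' = q*a - m,  q' = (d - m'^2)/q,  a' = floor((a_0 + m')/q').
  step 1: m=18, q=36, a=1
  step 2: m=18, q=1, a=36
a_2 = 2*a_0 = 36, so the period closes here.
sqrt(360) = [18; 1, 36]
Period length = 2

2


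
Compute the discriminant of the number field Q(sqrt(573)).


For K = Q(sqrt(d)) with d squarefree: disc(K) = d if d = 1 mod 4, and disc(K) = 4d if d = 2 or 3 mod 4.
Here d = 573, and d mod 4 = 1.
d = 1 mod 4 (O_K = Z[(1+sqrt(d))/2]), so disc(K) = d = 573

573


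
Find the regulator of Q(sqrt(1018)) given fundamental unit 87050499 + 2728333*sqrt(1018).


epsilon = 87050499 + 2728333*sqrt(1018)
= 1.7410e+08
R = ln(1.7410e+08)
= 18.9751

18.9751


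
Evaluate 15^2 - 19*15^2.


x^2 - d*y^2
= 15^2 - 19*15^2
= 225 - 4275
= -4050

-4050


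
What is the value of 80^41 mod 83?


p = 83 is prime and the exponent is (p-1)/2 = 41, so by Euler's criterion 80^41 = (80/83) = +1 or -1 mod 83.
Compute by square-and-multiply:
  41 = 32 + 8 + 1 (binary 101001)
  Repeated squaring mod 83: 80^1 = 80, 80^2 = 9, 80^4 = 81, 80^8 = 4, 80^16 = 16, 80^32 = 7
  80^41 = 80^32 * 80^8 * 80^1 = 7 * 4 * 80 mod 83
    7 * 4 = 28 = 28 mod 83
    28 * 80 = 2240 = 82 mod 83
  80^41 = 82 mod 83
Result 82 = p - 1 = -1 mod 83: 80 is a quadratic non-residue mod 83. As a residue in [0, p-1] the value is 82.
80^41 mod 83 = 82

82


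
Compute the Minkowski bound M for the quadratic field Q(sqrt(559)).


d = 559, d mod 4 = 3, so disc(K) = 4d = 2236; |disc(K)| = 2236
Real quadratic field, so n = 2, s = r2 = 0, r1 = 2
M = (n!/n^n) * (4/pi)^s * sqrt(|disc(K)|) = (2!/2^2) * (4/pi)^0 * sqrt(2236)
= 0.5 * 1.000000 * 47.286362
= 23.6432

23.6432


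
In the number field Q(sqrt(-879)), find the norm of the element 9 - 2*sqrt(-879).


N(a + b*sqrt(d)) = a^2 - d*b^2
= (9)^2 - (-879)*(-2)^2
= 81 + 3516
= 3597

3597


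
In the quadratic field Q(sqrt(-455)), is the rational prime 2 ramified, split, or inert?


K = Q(sqrt(-455)). Since d mod 4 = 1, disc(K) = -455.
Check p | disc: -455 mod 2 = 1.
p=2 does not divide disc (d is 1 mod 4). 2 splits iff d = 1 mod 8.
d mod 8 = 1, so (d/2) = 1.
(d/p) = 1, so p splits: (p) = P*P' with e=1, f=1, g=2.
Therefore p is split.

split


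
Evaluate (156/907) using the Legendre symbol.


p = 907 is prime, so compute (156/907) with the reciprocity algorithm (Jacobi-symbol steps: pull out 2s via (2/n), flip via reciprocity, reduce):
  pull out 2: (2/907) = -1  (since 907 mod 8 = 3)
  pull out 2: (2/907) = -1  (since 907 mod 8 = 3)
  reciprocity: (39/907) -> -(907/39)
  reduce: (10/39)
  pull out 2: (2/39) = +1  (since 39 mod 8 = 7)
  reciprocity: (5/39) -> +(39/5)
  reduce: (4/5)
  pull out 2: (2/5) = -1  (since 5 mod 8 = 5)
  pull out 2: (2/5) = -1  (since 5 mod 8 = 5)
  (1/5) = 1
Product of signs = -1
(156/907) = -1

-1


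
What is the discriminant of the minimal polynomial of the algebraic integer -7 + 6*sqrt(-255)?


The element -7 + 6*sqrt(-255) has minimal polynomial:
x^2 + 14*x + 9229
Discriminant = (14)^2 - 4*(9229)
= 196 - 36916
= -36720

-36720


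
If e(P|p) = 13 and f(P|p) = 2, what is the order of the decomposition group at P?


|D_P| = e * f
= 13 * 2
= 26

26


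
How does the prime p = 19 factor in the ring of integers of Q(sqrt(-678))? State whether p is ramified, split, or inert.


K = Q(sqrt(-678)). Since d mod 4 = 2, disc(K) = -2712.
Check p | disc: -2712 mod 19 = 5.
p does not divide disc. Compute Legendre symbol (d/p):
6^((19-1)/2) mod 19 = 1
(d/p) = 1, so p splits: (p) = P*P' with e=1, f=1, g=2.
Therefore p is split.

split


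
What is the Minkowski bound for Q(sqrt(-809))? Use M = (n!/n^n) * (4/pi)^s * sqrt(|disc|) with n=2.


d = -809, d mod 4 = 3, so disc(K) = 4d = -3236; |disc(K)| = 3236
Imaginary quadratic field, so n = 2, s = r2 = 1, r1 = 0
M = (n!/n^n) * (4/pi)^s * sqrt(|disc(K)|) = (2!/2^2) * (4/pi)^1 * sqrt(3236)
= 0.5 * 1.273240 * 56.885851
= 36.2147

36.2147


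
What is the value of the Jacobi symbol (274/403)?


Compute (274/403) via quadratic reciprocity:
  pull out 2: (2/403) = -1  (since 403 mod 8 = 3)
  reciprocity: (137/403) -> +(403/137)
  reduce: (129/137)
  reciprocity: (129/137) -> +(137/129)
  reduce: (8/129)
  pull out 2: (2/129) = +1  (since 129 mod 8 = 1)
  pull out 2: (2/129) = +1  (since 129 mod 8 = 1)
  pull out 2: (2/129) = +1  (since 129 mod 8 = 1)
  (1/129) = 1
Product of signs = -1

-1


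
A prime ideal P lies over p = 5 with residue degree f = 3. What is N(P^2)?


N(P^a) = p^(a*f)
= 5^(2*3)
= 5^6
= 15625

15625


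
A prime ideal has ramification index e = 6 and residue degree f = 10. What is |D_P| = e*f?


|D_P| = e * f
= 6 * 10
= 60

60


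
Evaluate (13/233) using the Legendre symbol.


p = 233 is prime, so compute (13/233) with the reciprocity algorithm (Jacobi-symbol steps: pull out 2s via (2/n), flip via reciprocity, reduce):
  reciprocity: (13/233) -> +(233/13)
  reduce: (12/13)
  pull out 2: (2/13) = -1  (since 13 mod 8 = 5)
  pull out 2: (2/13) = -1  (since 13 mod 8 = 5)
  reciprocity: (3/13) -> +(13/3)
  reduce: (1/3)
  (1/3) = 1
Product of signs = 1
(13/233) = 1

1


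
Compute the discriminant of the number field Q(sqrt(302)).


For K = Q(sqrt(d)) with d squarefree: disc(K) = d if d = 1 mod 4, and disc(K) = 4d if d = 2 or 3 mod 4.
Here d = 302, and d mod 4 = 2.
d = 2 mod 4, not 1 (O_K = Z[sqrt(d)]), so disc(K) = 4d = 4 * (302) = 1208

1208


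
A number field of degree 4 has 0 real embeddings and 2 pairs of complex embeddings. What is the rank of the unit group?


By Dirichlet's unit theorem:
rank = r1 + r2 - 1
= 0 + 2 - 1
= 1

1


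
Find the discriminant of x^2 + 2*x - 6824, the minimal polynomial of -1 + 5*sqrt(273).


The element -1 + 5*sqrt(273) has minimal polynomial:
x^2 + 2*x - 6824
Discriminant = (2)^2 - 4*(-6824)
= 4 + 27296
= 27300

27300


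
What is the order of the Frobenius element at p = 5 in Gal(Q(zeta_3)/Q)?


The Frobenius at p in Gal(Q(zeta_n)/Q) = (Z/nZ)* is the class of p, so its order is ord_3(5), the smallest k >= 1 with 5^k = 1 mod 3.
n = 3 = 3, phi(3) = 2; the order divides phi(n).
Divisors of 2: 1, 2
Repeated squaring mod 3: 5^1 = 2, 5^2 = 1
Test divisors in increasing order:
  k=1: 5^1 = 2 mod 3
  k=2: 5^2 = 1 mod 3  <- first divisor giving 1
Order = 2

2


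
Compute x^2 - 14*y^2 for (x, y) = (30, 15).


x^2 - d*y^2
= 30^2 - 14*15^2
= 900 - 3150
= -2250

-2250


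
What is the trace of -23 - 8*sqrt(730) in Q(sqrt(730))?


Tr(a + b*sqrt(d)) = (a + b*sqrt(d)) + (a - b*sqrt(d)) = 2a
= 2 * (-23)
= -46

-46


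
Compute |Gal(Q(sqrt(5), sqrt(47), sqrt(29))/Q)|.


The 3 square roots of distinct primes are multiplicatively independent over Q,
so [K:Q] = 2^3 and Gal(K/Q) is isomorphic to (Z/2Z)^3.
|Gal| = 2^3 = 8

8


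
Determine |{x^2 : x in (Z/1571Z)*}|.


For prime p, the number of non-zero quadratic residues is (p-1)/2.
= (1571-1)/2
= 785

785


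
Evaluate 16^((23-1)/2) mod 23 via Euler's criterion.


p = 23 is prime and the exponent is (p-1)/2 = 11, so by Euler's criterion 16^11 = (16/23) = +1 or -1 mod 23.
Compute by square-and-multiply:
  11 = 8 + 2 + 1 (binary 1011)
  Repeated squaring mod 23: 16^1 = 16, 16^2 = 3, 16^4 = 9, 16^8 = 12
  16^11 = 16^8 * 16^2 * 16^1 = 12 * 3 * 16 mod 23
    12 * 3 = 36 = 13 mod 23
    13 * 16 = 208 = 1 mod 23
  16^11 = 1 mod 23
Result 1: 16 is a quadratic residue mod 23.
16^11 mod 23 = 1

1


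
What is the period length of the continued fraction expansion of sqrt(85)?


Run the CF algorithm for sqrt(85).
a_0 = floor(sqrt(85)) = 9; set m_0=0, q_0=1.
Recurrence: m' = q*a - m,  q' = (d - m'^2)/q,  a' = floor((a_0 + m')/q').
  step 1: m=9, q=4, a=4
  step 2: m=7, q=9, a=1
  step 3: m=2, q=9, a=1
  step 4: m=7, q=4, a=4
  step 5: m=9, q=1, a=18
a_5 = 2*a_0 = 18, so the period closes here.
sqrt(85) = [9; 4, 1, 1, 4, 18]
Period length = 5

5


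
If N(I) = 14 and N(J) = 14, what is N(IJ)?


N(IJ) = N(I) * N(J)
= 14 * 14
= 196

196


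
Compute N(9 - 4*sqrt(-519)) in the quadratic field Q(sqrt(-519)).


N(a + b*sqrt(d)) = a^2 - d*b^2
= (9)^2 - (-519)*(-4)^2
= 81 + 8304
= 8385

8385


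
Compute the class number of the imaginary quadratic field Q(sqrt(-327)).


K = Q(sqrt(-327)). d mod 4 = 1, so D = disc(K) = d = -327
h(K) equals the number of primitive reduced positive-definite forms (a, b, c) = a*x^2 + b*x*y + c*y^2 with b^2 - 4ac = D,
where reduced means |b| <= a <= c, with b >= 0 whenever |b| = a or a = c, and primitive means gcd(a, b, c) = 1.
Reduced forces 3a^2 <= |D| = 327, so 1 <= a <= 10; b must have the parity of D, and c = (b^2 - D)/(4a) must be an integer >= a.
Enumerate a = 1..10, b in [-a, a]:
  a=1: (1, 1, 82)  [1]
  a=2: (2, -1, 41), (2, 1, 41)  [2]
  a=3: (3, 3, 28)  [1]
  a=4: (4, -3, 21), (4, 3, 21)  [2]
  a=5: none
  a=6: (6, -3, 14), (6, 3, 14)  [2]
  a=7: (7, -3, 12), (7, 3, 12)  [2]
  a=8: (8, -5, 11), (8, 5, 11)  [2]
  a=9..10: none
Total reduced forms: 1 + 2 + 1 + 2 + 2 + 2 + 2 = 12
h = 12

12


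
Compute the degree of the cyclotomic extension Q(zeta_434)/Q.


The degree equals Euler's totient phi(434).
434 = 2 * 7 * 31
phi(434) = 180

180


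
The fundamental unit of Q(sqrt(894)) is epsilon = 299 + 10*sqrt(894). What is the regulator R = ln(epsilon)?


epsilon = 299 + 10*sqrt(894)
= 597.9983
R = ln(597.9983)
= 6.3936

6.3936


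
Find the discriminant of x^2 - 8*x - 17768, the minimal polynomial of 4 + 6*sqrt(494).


The element 4 + 6*sqrt(494) has minimal polynomial:
x^2 - 8*x - 17768
Discriminant = (-8)^2 - 4*(-17768)
= 64 + 71072
= 71136

71136


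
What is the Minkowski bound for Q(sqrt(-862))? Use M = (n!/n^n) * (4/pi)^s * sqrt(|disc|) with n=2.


d = -862, d mod 4 = 2, so disc(K) = 4d = -3448; |disc(K)| = 3448
Imaginary quadratic field, so n = 2, s = r2 = 1, r1 = 0
M = (n!/n^n) * (4/pi)^s * sqrt(|disc(K)|) = (2!/2^2) * (4/pi)^1 * sqrt(3448)
= 0.5 * 1.273240 * 58.719673
= 37.3821

37.3821


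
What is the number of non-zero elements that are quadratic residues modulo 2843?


For prime p, the number of non-zero quadratic residues is (p-1)/2.
= (2843-1)/2
= 1421

1421


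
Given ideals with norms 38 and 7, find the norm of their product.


N(IJ) = N(I) * N(J)
= 38 * 7
= 266

266


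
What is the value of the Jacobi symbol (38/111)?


Compute (38/111) via quadratic reciprocity:
  pull out 2: (2/111) = +1  (since 111 mod 8 = 7)
  reciprocity: (19/111) -> -(111/19)
  reduce: (16/19)
  pull out 2: (2/19) = -1  (since 19 mod 8 = 3)
  pull out 2: (2/19) = -1  (since 19 mod 8 = 3)
  pull out 2: (2/19) = -1  (since 19 mod 8 = 3)
  pull out 2: (2/19) = -1  (since 19 mod 8 = 3)
  (1/19) = 1
Product of signs = -1

-1


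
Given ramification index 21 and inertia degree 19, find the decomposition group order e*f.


|D_P| = e * f
= 21 * 19
= 399

399


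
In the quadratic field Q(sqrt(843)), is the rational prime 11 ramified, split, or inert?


K = Q(sqrt(843)). Since d mod 4 = 3, disc(K) = 3372.
Check p | disc: 3372 mod 11 = 6.
p does not divide disc. Compute Legendre symbol (d/p):
7^((11-1)/2) mod 11 = -1
(d/p) = -1, so p is inert: (p) stays prime with e=1, f=2, g=1.
Therefore p is inert.

inert


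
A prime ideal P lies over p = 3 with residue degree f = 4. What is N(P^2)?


N(P^a) = p^(a*f)
= 3^(2*4)
= 3^8
= 6561

6561


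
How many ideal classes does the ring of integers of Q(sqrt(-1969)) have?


K = Q(sqrt(-1969)). d mod 4 = 3, so D = disc(K) = 4d = -7876
h(K) equals the number of primitive reduced positive-definite forms (a, b, c) = a*x^2 + b*x*y + c*y^2 with b^2 - 4ac = D,
where reduced means |b| <= a <= c, with b >= 0 whenever |b| = a or a = c, and primitive means gcd(a, b, c) = 1.
Reduced forces 3a^2 <= |D| = 7876, so 1 <= a <= 51; b must have the parity of D, and c = (b^2 - D)/(4a) must be an integer >= a.
Enumerate a = 1..51, b in [-a, a]:
  a=1: (1, 0, 1969)  [1]
  a=2: (2, 2, 985)  [1]
  a=3..4: none
  a=5: (5, -2, 394), (5, 2, 394)  [2]
  a=6..9: none
  a=10: (10, -2, 197), (10, 2, 197)  [2]
  a=11: (11, 0, 179)  [1]
  a=12..18: none
  a=19: (19, -16, 107), (19, 16, 107)  [2]
  a=20..21: none
  a=22: (22, 22, 95)  [1]
  a=23: (23, -6, 86), (23, 6, 86)  [2]
  a=24: none
  a=25: (25, -18, 82), (25, 18, 82)  [2]
  a=26..37: none
  a=38: (38, -22, 55), (38, 22, 55)  [2]
  a=39..40: none
  a=41: (41, -18, 50), (41, 18, 50)  [2]
  a=42: none
  a=43: (43, -6, 46), (43, 6, 46)  [2]
  a=44..51: none
Total reduced forms: 1 + 1 + 2 + 2 + 1 + 2 + 1 + 2 + 2 + 2 + 2 + 2 = 20
h = 20

20


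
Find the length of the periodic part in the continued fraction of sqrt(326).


Run the CF algorithm for sqrt(326).
a_0 = floor(sqrt(326)) = 18; set m_0=0, q_0=1.
Recurrence: m' = q*a - m,  q' = (d - m'^2)/q,  a' = floor((a_0 + m')/q').
  step 1: m=18, q=2, a=18
  step 2: m=18, q=1, a=36
a_2 = 2*a_0 = 36, so the period closes here.
sqrt(326) = [18; 18, 36]
Period length = 2

2


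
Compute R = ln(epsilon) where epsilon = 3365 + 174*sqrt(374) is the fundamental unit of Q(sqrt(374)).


epsilon = 3365 + 174*sqrt(374)
= 6729.9999
R = ln(6729.9999)
= 8.8143

8.8143


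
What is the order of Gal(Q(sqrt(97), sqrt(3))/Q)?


The 2 square roots of distinct primes are multiplicatively independent over Q,
so [K:Q] = 2^2 and Gal(K/Q) is isomorphic to (Z/2Z)^2.
|Gal| = 2^2 = 4

4


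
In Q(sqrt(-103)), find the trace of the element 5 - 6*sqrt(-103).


Tr(a + b*sqrt(d)) = (a + b*sqrt(d)) + (a - b*sqrt(d)) = 2a
= 2 * (5)
= 10

10


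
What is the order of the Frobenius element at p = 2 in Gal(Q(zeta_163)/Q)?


The Frobenius at p in Gal(Q(zeta_n)/Q) = (Z/nZ)* is the class of p, so its order is ord_163(2), the smallest k >= 1 with 2^k = 1 mod 163.
n = 163 = 163, phi(163) = 162; the order divides phi(n).
Divisors of 162: 1, 2, 3, 6, 9, 18, 27, 54, 81, 162
Repeated squaring mod 163: 2^1 = 2, 2^2 = 4, 2^4 = 16, 2^8 = 93, 2^16 = 10, 2^32 = 100, 2^64 = 57, 2^128 = 152
Test divisors in increasing order:
  k=1: 2^1 = 2 mod 163
  k=2: 2^2 = 4 mod 163
  k=3: 2^3 = 4 * 2 = 8 mod 163
  k=6: 2^6 = 16 * 4 = 64 mod 163
  k=9: 2^9 = 93 * 2 = 23 mod 163
  k=18: 2^18 = 10 * 4 = 40 mod 163
  k=27: 2^27 = 10 * 93 * 4 * 2 = 105 mod 163
  k=54: 2^54 = 100 * 10 * 16 * 4 = 104 mod 163
  k=81: 2^81 = 57 * 10 * 2 = 162 mod 163
  k=162: 2^162 = 152 * 100 * 4 = 1 mod 163  <- first divisor giving 1
Order = 162

162


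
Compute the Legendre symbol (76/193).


p = 193 is prime, so compute (76/193) with the reciprocity algorithm (Jacobi-symbol steps: pull out 2s via (2/n), flip via reciprocity, reduce):
  pull out 2: (2/193) = +1  (since 193 mod 8 = 1)
  pull out 2: (2/193) = +1  (since 193 mod 8 = 1)
  reciprocity: (19/193) -> +(193/19)
  reduce: (3/19)
  reciprocity: (3/19) -> -(19/3)
  reduce: (1/3)
  (1/3) = 1
Product of signs = -1
(76/193) = -1

-1


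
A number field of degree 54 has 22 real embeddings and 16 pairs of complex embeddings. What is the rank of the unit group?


By Dirichlet's unit theorem:
rank = r1 + r2 - 1
= 22 + 16 - 1
= 37

37


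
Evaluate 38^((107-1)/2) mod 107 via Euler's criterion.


p = 107 is prime and the exponent is (p-1)/2 = 53, so by Euler's criterion 38^53 = (38/107) = +1 or -1 mod 107.
Compute by square-and-multiply:
  53 = 32 + 16 + 4 + 1 (binary 110101)
  Repeated squaring mod 107: 38^1 = 38, 38^2 = 53, 38^4 = 27, 38^8 = 87, 38^16 = 79, 38^32 = 35
  38^53 = 38^32 * 38^16 * 38^4 * 38^1 = 35 * 79 * 27 * 38 mod 107
    35 * 79 = 2765 = 90 mod 107
    90 * 27 = 2430 = 76 mod 107
    76 * 38 = 2888 = 106 mod 107
  38^53 = 106 mod 107
Result 106 = p - 1 = -1 mod 107: 38 is a quadratic non-residue mod 107. As a residue in [0, p-1] the value is 106.
38^53 mod 107 = 106

106


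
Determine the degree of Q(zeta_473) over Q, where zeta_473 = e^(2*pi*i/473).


The degree equals Euler's totient phi(473).
473 = 11 * 43
phi(473) = 420

420


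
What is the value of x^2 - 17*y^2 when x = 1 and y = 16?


x^2 - d*y^2
= 1^2 - 17*16^2
= 1 - 4352
= -4351

-4351


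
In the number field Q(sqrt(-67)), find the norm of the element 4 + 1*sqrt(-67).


N(a + b*sqrt(d)) = a^2 - d*b^2
= (4)^2 - (-67)*(1)^2
= 16 + 67
= 83

83


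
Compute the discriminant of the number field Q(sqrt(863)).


For K = Q(sqrt(d)) with d squarefree: disc(K) = d if d = 1 mod 4, and disc(K) = 4d if d = 2 or 3 mod 4.
Here d = 863, and d mod 4 = 3.
d = 3 mod 4, not 1 (O_K = Z[sqrt(d)]), so disc(K) = 4d = 4 * (863) = 3452

3452


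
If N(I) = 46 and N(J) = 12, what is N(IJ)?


N(IJ) = N(I) * N(J)
= 46 * 12
= 552

552


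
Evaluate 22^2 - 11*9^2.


x^2 - d*y^2
= 22^2 - 11*9^2
= 484 - 891
= -407

-407


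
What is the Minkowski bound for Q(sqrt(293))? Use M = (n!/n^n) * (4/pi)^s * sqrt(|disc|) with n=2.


d = 293, d mod 4 = 1, so disc(K) = d = 293; |disc(K)| = 293
Real quadratic field, so n = 2, s = r2 = 0, r1 = 2
M = (n!/n^n) * (4/pi)^s * sqrt(|disc(K)|) = (2!/2^2) * (4/pi)^0 * sqrt(293)
= 0.5 * 1.000000 * 17.117243
= 8.5586

8.5586


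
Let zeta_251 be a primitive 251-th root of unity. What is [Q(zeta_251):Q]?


The degree equals Euler's totient phi(251).
251 = 251
phi(251) = 250

250


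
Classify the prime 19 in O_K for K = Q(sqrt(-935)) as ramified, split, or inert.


K = Q(sqrt(-935)). Since d mod 4 = 1, disc(K) = -935.
Check p | disc: -935 mod 19 = 15.
p does not divide disc. Compute Legendre symbol (d/p):
15^((19-1)/2) mod 19 = -1
(d/p) = -1, so p is inert: (p) stays prime with e=1, f=2, g=1.
Therefore p is inert.

inert


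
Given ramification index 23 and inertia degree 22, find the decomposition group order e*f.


|D_P| = e * f
= 23 * 22
= 506

506


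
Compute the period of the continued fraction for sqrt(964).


Run the CF algorithm for sqrt(964).
a_0 = floor(sqrt(964)) = 31; set m_0=0, q_0=1.
Recurrence: m' = q*a - m,  q' = (d - m'^2)/q,  a' = floor((a_0 + m')/q').
  step 1: m=31, q=3, a=20
  step 2: m=29, q=41, a=1
  step 3: m=12, q=20, a=2
  step 4: m=28, q=9, a=6
  step 5: m=26, q=32, a=1
  step 6: m=6, q=29, a=1
  step 7: m=23, q=15, a=3
  step 8: m=22, q=32, a=1
  step 9: m=10, q=27, a=1
  step 10: m=17, q=25, a=1
  step 11: m=8, q=36, a=1
  step 12: m=28, q=5, a=11
  step 13: m=27, q=47, a=1
  step 14: m=20, q=12, a=4
  step 15: m=28, q=15, a=3
  step 16: m=17, q=45, a=1
  step 17: m=28, q=4, a=14
  step 18: m=28, q=45, a=1
  step 19: m=17, q=15, a=3
  step 20: m=28, q=12, a=4
  step 21: m=20, q=47, a=1
  step 22: m=27, q=5, a=11
  step 23: m=28, q=36, a=1
  step 24: m=8, q=25, a=1
  step 25: m=17, q=27, a=1
  step 26: m=10, q=32, a=1
  step 27: m=22, q=15, a=3
  step 28: m=23, q=29, a=1
  step 29: m=6, q=32, a=1
  step 30: m=26, q=9, a=6
  step 31: m=28, q=20, a=2
  step 32: m=12, q=41, a=1
  step 33: m=29, q=3, a=20
  step 34: m=31, q=1, a=62
a_34 = 2*a_0 = 62, so the period closes here.
sqrt(964) = [31; 20, 1, 2, 6, 1, 1, 3, 1, 1, 1, 1, 11, 1, 4, 3, 1, 14, 1, 3, 4, 1, 11, 1, 1, 1, 1, 3, 1, 1, 6, 2, 1, 20, 62]
Period length = 34

34


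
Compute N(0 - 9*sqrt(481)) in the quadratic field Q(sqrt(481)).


N(a + b*sqrt(d)) = a^2 - d*b^2
= (0)^2 - (481)*(-9)^2
= 0 - 38961
= -38961

-38961


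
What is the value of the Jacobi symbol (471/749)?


Compute (471/749) via quadratic reciprocity:
  reciprocity: (471/749) -> +(749/471)
  reduce: (278/471)
  pull out 2: (2/471) = +1  (since 471 mod 8 = 7)
  reciprocity: (139/471) -> -(471/139)
  reduce: (54/139)
  pull out 2: (2/139) = -1  (since 139 mod 8 = 3)
  reciprocity: (27/139) -> -(139/27)
  reduce: (4/27)
  pull out 2: (2/27) = -1  (since 27 mod 8 = 3)
  pull out 2: (2/27) = -1  (since 27 mod 8 = 3)
  (1/27) = 1
Product of signs = -1

-1


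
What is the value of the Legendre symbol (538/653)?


p = 653 is prime, so compute (538/653) with the reciprocity algorithm (Jacobi-symbol steps: pull out 2s via (2/n), flip via reciprocity, reduce):
  pull out 2: (2/653) = -1  (since 653 mod 8 = 5)
  reciprocity: (269/653) -> +(653/269)
  reduce: (115/269)
  reciprocity: (115/269) -> +(269/115)
  reduce: (39/115)
  reciprocity: (39/115) -> -(115/39)
  reduce: (37/39)
  reciprocity: (37/39) -> +(39/37)
  reduce: (2/37)
  pull out 2: (2/37) = -1  (since 37 mod 8 = 5)
  (1/37) = 1
Product of signs = -1
(538/653) = -1

-1


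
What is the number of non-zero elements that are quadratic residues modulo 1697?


For prime p, the number of non-zero quadratic residues is (p-1)/2.
= (1697-1)/2
= 848

848


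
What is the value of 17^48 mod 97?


p = 97 is prime and the exponent is (p-1)/2 = 48, so by Euler's criterion 17^48 = (17/97) = +1 or -1 mod 97.
Compute by square-and-multiply:
  48 = 32 + 16 (binary 110000)
  Repeated squaring mod 97: 17^1 = 17, 17^2 = 95, 17^4 = 4, 17^8 = 16, 17^16 = 62, 17^32 = 61
  17^48 = 17^32 * 17^16 = 61 * 62 mod 97
    61 * 62 = 3782 = 96 mod 97
  17^48 = 96 mod 97
Result 96 = p - 1 = -1 mod 97: 17 is a quadratic non-residue mod 97. As a residue in [0, p-1] the value is 96.
17^48 mod 97 = 96

96


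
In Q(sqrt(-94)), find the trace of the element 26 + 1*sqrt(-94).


Tr(a + b*sqrt(d)) = (a + b*sqrt(d)) + (a - b*sqrt(d)) = 2a
= 2 * (26)
= 52

52


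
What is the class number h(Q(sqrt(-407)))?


K = Q(sqrt(-407)). d mod 4 = 1, so D = disc(K) = d = -407
h(K) equals the number of primitive reduced positive-definite forms (a, b, c) = a*x^2 + b*x*y + c*y^2 with b^2 - 4ac = D,
where reduced means |b| <= a <= c, with b >= 0 whenever |b| = a or a = c, and primitive means gcd(a, b, c) = 1.
Reduced forces 3a^2 <= |D| = 407, so 1 <= a <= 11; b must have the parity of D, and c = (b^2 - D)/(4a) must be an integer >= a.
Enumerate a = 1..11, b in [-a, a]:
  a=1: (1, 1, 102)  [1]
  a=2: (2, -1, 51), (2, 1, 51)  [2]
  a=3: (3, -1, 34), (3, 1, 34)  [2]
  a=4: (4, -3, 26), (4, 3, 26)  [2]
  a=5: none
  a=6: (6, -5, 18), (6, -1, 17), (6, 1, 17), (6, 5, 18)  [4]
  a=7: none
  a=8: (8, -3, 13), (8, 3, 13)  [2]
  a=9: (9, -5, 12), (9, 5, 12)  [2]
  a=10: none
  a=11: (11, 11, 12)  [1]
Total reduced forms: 1 + 2 + 2 + 2 + 4 + 2 + 2 + 1 = 16
h = 16

16


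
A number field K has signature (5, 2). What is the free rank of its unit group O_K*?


By Dirichlet's unit theorem:
rank = r1 + r2 - 1
= 5 + 2 - 1
= 6

6


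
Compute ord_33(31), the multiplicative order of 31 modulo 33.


We want ord_33(31), the smallest k >= 1 with 31^k = 1 mod 33.
n = 33 = 3 * 11, phi(33) = 20; the order divides phi(n).
Divisors of 20: 1, 2, 4, 5, 10, 20
Repeated squaring mod 33: 31^1 = 31, 31^2 = 4, 31^4 = 16, 31^8 = 25, 31^16 = 31
Test divisors in increasing order:
  k=1: 31^1 = 31 mod 33
  k=2: 31^2 = 4 mod 33
  k=4: 31^4 = 16 mod 33
  k=5: 31^5 = 16 * 31 = 1 mod 33  <- first divisor giving 1
Order = 5

5


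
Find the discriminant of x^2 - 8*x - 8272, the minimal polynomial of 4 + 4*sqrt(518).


The element 4 + 4*sqrt(518) has minimal polynomial:
x^2 - 8*x - 8272
Discriminant = (-8)^2 - 4*(-8272)
= 64 + 33088
= 33152

33152


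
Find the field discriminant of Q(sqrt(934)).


For K = Q(sqrt(d)) with d squarefree: disc(K) = d if d = 1 mod 4, and disc(K) = 4d if d = 2 or 3 mod 4.
Here d = 934, and d mod 4 = 2.
d = 2 mod 4, not 1 (O_K = Z[sqrt(d)]), so disc(K) = 4d = 4 * (934) = 3736

3736


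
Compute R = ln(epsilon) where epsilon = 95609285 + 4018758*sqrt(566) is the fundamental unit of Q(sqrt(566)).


epsilon = 95609285 + 4018758*sqrt(566)
= 1.9122e+08
R = ln(1.9122e+08)
= 19.0689

19.0689


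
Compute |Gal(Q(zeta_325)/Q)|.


|Gal(Q(zeta_325)/Q)| = phi(325)
= 240

240


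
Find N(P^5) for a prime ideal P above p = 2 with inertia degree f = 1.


N(P^a) = p^(a*f)
= 2^(5*1)
= 2^5
= 32

32


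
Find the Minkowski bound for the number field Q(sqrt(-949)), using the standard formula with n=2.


d = -949, d mod 4 = 3, so disc(K) = 4d = -3796; |disc(K)| = 3796
Imaginary quadratic field, so n = 2, s = r2 = 1, r1 = 0
M = (n!/n^n) * (4/pi)^s * sqrt(|disc(K)|) = (2!/2^2) * (4/pi)^1 * sqrt(3796)
= 0.5 * 1.273240 * 61.611687
= 39.2232

39.2232


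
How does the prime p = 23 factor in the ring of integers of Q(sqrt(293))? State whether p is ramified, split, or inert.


K = Q(sqrt(293)). Since d mod 4 = 1, disc(K) = 293.
Check p | disc: 293 mod 23 = 17.
p does not divide disc. Compute Legendre symbol (d/p):
17^((23-1)/2) mod 23 = -1
(d/p) = -1, so p is inert: (p) stays prime with e=1, f=2, g=1.
Therefore p is inert.

inert


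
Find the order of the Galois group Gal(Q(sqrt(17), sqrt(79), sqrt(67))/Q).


The 3 square roots of distinct primes are multiplicatively independent over Q,
so [K:Q] = 2^3 and Gal(K/Q) is isomorphic to (Z/2Z)^3.
|Gal| = 2^3 = 8

8


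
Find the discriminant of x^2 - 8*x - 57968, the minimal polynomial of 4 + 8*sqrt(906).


The element 4 + 8*sqrt(906) has minimal polynomial:
x^2 - 8*x - 57968
Discriminant = (-8)^2 - 4*(-57968)
= 64 + 231872
= 231936

231936


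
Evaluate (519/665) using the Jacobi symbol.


Compute (519/665) via quadratic reciprocity:
  reciprocity: (519/665) -> +(665/519)
  reduce: (146/519)
  pull out 2: (2/519) = +1  (since 519 mod 8 = 7)
  reciprocity: (73/519) -> +(519/73)
  reduce: (8/73)
  pull out 2: (2/73) = +1  (since 73 mod 8 = 1)
  pull out 2: (2/73) = +1  (since 73 mod 8 = 1)
  pull out 2: (2/73) = +1  (since 73 mod 8 = 1)
  (1/73) = 1
Product of signs = 1

1


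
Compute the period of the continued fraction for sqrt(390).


Run the CF algorithm for sqrt(390).
a_0 = floor(sqrt(390)) = 19; set m_0=0, q_0=1.
Recurrence: m' = q*a - m,  q' = (d - m'^2)/q,  a' = floor((a_0 + m')/q').
  step 1: m=19, q=29, a=1
  step 2: m=10, q=10, a=2
  step 3: m=10, q=29, a=1
  step 4: m=19, q=1, a=38
a_4 = 2*a_0 = 38, so the period closes here.
sqrt(390) = [19; 1, 2, 1, 38]
Period length = 4

4


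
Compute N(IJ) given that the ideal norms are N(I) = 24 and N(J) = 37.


N(IJ) = N(I) * N(J)
= 24 * 37
= 888

888


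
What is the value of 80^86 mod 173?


p = 173 is prime and the exponent is (p-1)/2 = 86, so by Euler's criterion 80^86 = (80/173) = +1 or -1 mod 173.
Compute by square-and-multiply:
  86 = 64 + 16 + 4 + 2 (binary 1010110)
  Repeated squaring mod 173: 80^1 = 80, 80^2 = 172, 80^4 = 1, 80^8 = 1, 80^16 = 1, 80^32 = 1, 80^64 = 1
  80^86 = 80^64 * 80^16 * 80^4 * 80^2 = 1 * 1 * 1 * 172 mod 173
    1 * 1 = 1 = 1 mod 173
    1 * 1 = 1 = 1 mod 173
    1 * 172 = 172 = 172 mod 173
  80^86 = 172 mod 173
Result 172 = p - 1 = -1 mod 173: 80 is a quadratic non-residue mod 173. As a residue in [0, p-1] the value is 172.
80^86 mod 173 = 172

172


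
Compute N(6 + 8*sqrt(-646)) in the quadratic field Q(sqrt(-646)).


N(a + b*sqrt(d)) = a^2 - d*b^2
= (6)^2 - (-646)*(8)^2
= 36 + 41344
= 41380

41380


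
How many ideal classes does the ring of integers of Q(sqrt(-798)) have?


K = Q(sqrt(-798)). d mod 4 = 2, so D = disc(K) = 4d = -3192
h(K) equals the number of primitive reduced positive-definite forms (a, b, c) = a*x^2 + b*x*y + c*y^2 with b^2 - 4ac = D,
where reduced means |b| <= a <= c, with b >= 0 whenever |b| = a or a = c, and primitive means gcd(a, b, c) = 1.
Reduced forces 3a^2 <= |D| = 3192, so 1 <= a <= 32; b must have the parity of D, and c = (b^2 - D)/(4a) must be an integer >= a.
Enumerate a = 1..32, b in [-a, a]:
  a=1: (1, 0, 798)  [1]
  a=2: (2, 0, 399)  [1]
  a=3: (3, 0, 266)  [1]
  a=4..5: none
  a=6: (6, 0, 133)  [1]
  a=7: (7, 0, 114)  [1]
  a=8..10: none
  a=11: (11, -8, 74), (11, 8, 74)  [2]
  a=12..13: none
  a=14: (14, 0, 57)  [1]
  a=15..16: none
  a=17: (17, -2, 47), (17, 2, 47)  [2]
  a=18: none
  a=19: (19, 0, 42)  [1]
  a=20: none
  a=21: (21, 0, 38)  [1]
  a=22: (22, -8, 37), (22, 8, 37)  [2]
  a=23..30: none
  a=31: (31, -30, 33), (31, 30, 33)  [2]
  a=32: none
Total reduced forms: 1 + 1 + 1 + 1 + 1 + 2 + 1 + 2 + 1 + 1 + 2 + 2 = 16
h = 16

16


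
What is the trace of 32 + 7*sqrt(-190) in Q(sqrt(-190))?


Tr(a + b*sqrt(d)) = (a + b*sqrt(d)) + (a - b*sqrt(d)) = 2a
= 2 * (32)
= 64

64


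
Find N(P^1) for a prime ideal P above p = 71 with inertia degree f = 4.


N(P^a) = p^(a*f)
= 71^(1*4)
= 71^4
= 25411681

25411681


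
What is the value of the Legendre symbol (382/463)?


p = 463 is prime, so compute (382/463) with the reciprocity algorithm (Jacobi-symbol steps: pull out 2s via (2/n), flip via reciprocity, reduce):
  pull out 2: (2/463) = +1  (since 463 mod 8 = 7)
  reciprocity: (191/463) -> -(463/191)
  reduce: (81/191)
  reciprocity: (81/191) -> +(191/81)
  reduce: (29/81)
  reciprocity: (29/81) -> +(81/29)
  reduce: (23/29)
  reciprocity: (23/29) -> +(29/23)
  reduce: (6/23)
  pull out 2: (2/23) = +1  (since 23 mod 8 = 7)
  reciprocity: (3/23) -> -(23/3)
  reduce: (2/3)
  pull out 2: (2/3) = -1  (since 3 mod 8 = 3)
  (1/3) = 1
Product of signs = -1
(382/463) = -1

-1


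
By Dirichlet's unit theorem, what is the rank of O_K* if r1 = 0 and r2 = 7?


By Dirichlet's unit theorem:
rank = r1 + r2 - 1
= 0 + 7 - 1
= 6

6


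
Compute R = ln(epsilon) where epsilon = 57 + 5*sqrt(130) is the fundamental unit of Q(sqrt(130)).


epsilon = 57 + 5*sqrt(130)
= 114.0088
R = ln(114.0088)
= 4.7363

4.7363


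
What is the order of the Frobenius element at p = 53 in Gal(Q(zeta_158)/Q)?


The Frobenius at p in Gal(Q(zeta_n)/Q) = (Z/nZ)* is the class of p, so its order is ord_158(53), the smallest k >= 1 with 53^k = 1 mod 158.
n = 158 = 2 * 79, phi(158) = 78; the order divides phi(n).
Divisors of 78: 1, 2, 3, 6, 13, 26, 39, 78
Repeated squaring mod 158: 53^1 = 53, 53^2 = 123, 53^4 = 119, 53^8 = 99, 53^16 = 5, 53^32 = 25, 53^64 = 151
Test divisors in increasing order:
  k=1: 53^1 = 53 mod 158
  k=2: 53^2 = 123 mod 158
  k=3: 53^3 = 123 * 53 = 41 mod 158
  k=6: 53^6 = 119 * 123 = 101 mod 158
  k=13: 53^13 = 99 * 119 * 53 = 135 mod 158
  k=26: 53^26 = 5 * 99 * 123 = 55 mod 158
  k=39: 53^39 = 25 * 119 * 123 * 53 = 157 mod 158
  k=78: 53^78 = 151 * 99 * 119 * 123 = 1 mod 158  <- first divisor giving 1
Order = 78

78


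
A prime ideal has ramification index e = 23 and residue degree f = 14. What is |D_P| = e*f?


|D_P| = e * f
= 23 * 14
= 322

322


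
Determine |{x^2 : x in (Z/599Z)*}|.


For prime p, the number of non-zero quadratic residues is (p-1)/2.
= (599-1)/2
= 299

299


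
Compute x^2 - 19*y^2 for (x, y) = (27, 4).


x^2 - d*y^2
= 27^2 - 19*4^2
= 729 - 304
= 425

425


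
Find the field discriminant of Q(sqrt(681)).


For K = Q(sqrt(d)) with d squarefree: disc(K) = d if d = 1 mod 4, and disc(K) = 4d if d = 2 or 3 mod 4.
Here d = 681, and d mod 4 = 1.
d = 1 mod 4 (O_K = Z[(1+sqrt(d))/2]), so disc(K) = d = 681

681


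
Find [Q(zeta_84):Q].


The degree equals Euler's totient phi(84).
84 = 2^2 * 3 * 7
phi(84) = 24

24


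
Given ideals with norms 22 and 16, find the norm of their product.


N(IJ) = N(I) * N(J)
= 22 * 16
= 352

352


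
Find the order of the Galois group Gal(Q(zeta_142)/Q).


|Gal(Q(zeta_142)/Q)| = phi(142)
= 70

70


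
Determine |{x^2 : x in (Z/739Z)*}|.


For prime p, the number of non-zero quadratic residues is (p-1)/2.
= (739-1)/2
= 369

369


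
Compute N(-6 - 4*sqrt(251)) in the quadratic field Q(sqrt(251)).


N(a + b*sqrt(d)) = a^2 - d*b^2
= (-6)^2 - (251)*(-4)^2
= 36 - 4016
= -3980

-3980


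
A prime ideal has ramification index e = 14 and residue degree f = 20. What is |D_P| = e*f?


|D_P| = e * f
= 14 * 20
= 280

280


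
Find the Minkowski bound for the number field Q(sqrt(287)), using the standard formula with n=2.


d = 287, d mod 4 = 3, so disc(K) = 4d = 1148; |disc(K)| = 1148
Real quadratic field, so n = 2, s = r2 = 0, r1 = 2
M = (n!/n^n) * (4/pi)^s * sqrt(|disc(K)|) = (2!/2^2) * (4/pi)^0 * sqrt(1148)
= 0.5 * 1.000000 * 33.882149
= 16.9411

16.9411


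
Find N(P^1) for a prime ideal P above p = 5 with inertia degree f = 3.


N(P^a) = p^(a*f)
= 5^(1*3)
= 5^3
= 125

125


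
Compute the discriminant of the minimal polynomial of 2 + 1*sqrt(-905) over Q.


The element 2 + 1*sqrt(-905) has minimal polynomial:
x^2 - 4*x + 909
Discriminant = (-4)^2 - 4*(909)
= 16 - 3636
= -3620

-3620


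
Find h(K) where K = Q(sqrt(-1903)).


K = Q(sqrt(-1903)). d mod 4 = 1, so D = disc(K) = d = -1903
h(K) equals the number of primitive reduced positive-definite forms (a, b, c) = a*x^2 + b*x*y + c*y^2 with b^2 - 4ac = D,
where reduced means |b| <= a <= c, with b >= 0 whenever |b| = a or a = c, and primitive means gcd(a, b, c) = 1.
Reduced forces 3a^2 <= |D| = 1903, so 1 <= a <= 25; b must have the parity of D, and c = (b^2 - D)/(4a) must be an integer >= a.
Enumerate a = 1..25, b in [-a, a]:
  a=1: (1, 1, 476)  [1]
  a=2: (2, -1, 238), (2, 1, 238)  [2]
  a=3: none
  a=4: (4, -1, 119), (4, 1, 119)  [2]
  a=5..6: none
  a=7: (7, -1, 68), (7, 1, 68)  [2]
  a=8: (8, -7, 61), (8, 7, 61)  [2]
  a=9..10: none
  a=11: (11, 11, 46)  [1]
  a=12..13: none
  a=14: (14, -13, 37), (14, -1, 34), (14, 1, 34), (14, 13, 37)  [4]
  a=15: none
  a=16: (16, -9, 31), (16, 9, 31)  [2]
  a=17: (17, -1, 28), (17, 1, 28)  [2]
  a=18: none
  a=19: (19, -15, 28), (19, 15, 28)  [2]
  a=20..21: none
  a=22: (22, -11, 23), (22, 11, 23)  [2]
  a=23..25: none
Total reduced forms: 1 + 2 + 2 + 2 + 2 + 1 + 4 + 2 + 2 + 2 + 2 = 22
h = 22

22


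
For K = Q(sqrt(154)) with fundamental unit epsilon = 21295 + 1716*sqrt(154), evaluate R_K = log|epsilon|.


epsilon = 21295 + 1716*sqrt(154)
= 42590.0000
R = ln(42590.0000)
= 10.6594

10.6594


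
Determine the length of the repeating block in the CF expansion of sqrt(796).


Run the CF algorithm for sqrt(796).
a_0 = floor(sqrt(796)) = 28; set m_0=0, q_0=1.
Recurrence: m' = q*a - m,  q' = (d - m'^2)/q,  a' = floor((a_0 + m')/q').
  step 1: m=28, q=12, a=4
  step 2: m=20, q=33, a=1
  step 3: m=13, q=19, a=2
  step 4: m=25, q=9, a=5
  step 5: m=20, q=44, a=1
  step 6: m=24, q=5, a=10
  step 7: m=26, q=24, a=2
  step 8: m=22, q=13, a=3
  step 9: m=17, q=39, a=1
  step 10: m=22, q=8, a=6
  step 11: m=26, q=15, a=3
  step 12: m=19, q=29, a=1
  step 13: m=10, q=24, a=1
  step 14: m=14, q=25, a=1
  step 15: m=11, q=27, a=1
  step 16: m=16, q=20, a=2
  step 17: m=24, q=11, a=4
  step 18: m=20, q=36, a=1
  step 19: m=16, q=15, a=2
  step 20: m=14, q=40, a=1
  step 21: m=26, q=3, a=18
  step 22: m=28, q=4, a=14
  step 23: m=28, q=3, a=18
  step 24: m=26, q=40, a=1
  step 25: m=14, q=15, a=2
  step 26: m=16, q=36, a=1
  step 27: m=20, q=11, a=4
  step 28: m=24, q=20, a=2
  step 29: m=16, q=27, a=1
  step 30: m=11, q=25, a=1
  step 31: m=14, q=24, a=1
  step 32: m=10, q=29, a=1
  step 33: m=19, q=15, a=3
  step 34: m=26, q=8, a=6
  step 35: m=22, q=39, a=1
  step 36: m=17, q=13, a=3
  step 37: m=22, q=24, a=2
  step 38: m=26, q=5, a=10
  step 39: m=24, q=44, a=1
  step 40: m=20, q=9, a=5
  step 41: m=25, q=19, a=2
  step 42: m=13, q=33, a=1
  step 43: m=20, q=12, a=4
  step 44: m=28, q=1, a=56
a_44 = 2*a_0 = 56, so the period closes here.
sqrt(796) = [28; 4, 1, 2, 5, 1, 10, 2, 3, 1, 6, 3, 1, 1, 1, 1, 2, 4, 1, 2, 1, 18, 14, 18, 1, 2, 1, 4, 2, 1, 1, 1, 1, 3, 6, 1, 3, 2, 10, 1, 5, 2, 1, 4, 56]
Period length = 44

44


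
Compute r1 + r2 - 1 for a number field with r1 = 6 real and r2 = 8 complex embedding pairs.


By Dirichlet's unit theorem:
rank = r1 + r2 - 1
= 6 + 8 - 1
= 13

13


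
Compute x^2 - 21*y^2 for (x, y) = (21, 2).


x^2 - d*y^2
= 21^2 - 21*2^2
= 441 - 84
= 357

357


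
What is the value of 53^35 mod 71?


p = 71 is prime and the exponent is (p-1)/2 = 35, so by Euler's criterion 53^35 = (53/71) = +1 or -1 mod 71.
Compute by square-and-multiply:
  35 = 32 + 2 + 1 (binary 100011)
  Repeated squaring mod 71: 53^1 = 53, 53^2 = 40, 53^4 = 38, 53^8 = 24, 53^16 = 8, 53^32 = 64
  53^35 = 53^32 * 53^2 * 53^1 = 64 * 40 * 53 mod 71
    64 * 40 = 2560 = 4 mod 71
    4 * 53 = 212 = 70 mod 71
  53^35 = 70 mod 71
Result 70 = p - 1 = -1 mod 71: 53 is a quadratic non-residue mod 71. As a residue in [0, p-1] the value is 70.
53^35 mod 71 = 70

70


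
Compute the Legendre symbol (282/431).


p = 431 is prime, so compute (282/431) with the reciprocity algorithm (Jacobi-symbol steps: pull out 2s via (2/n), flip via reciprocity, reduce):
  pull out 2: (2/431) = +1  (since 431 mod 8 = 7)
  reciprocity: (141/431) -> +(431/141)
  reduce: (8/141)
  pull out 2: (2/141) = -1  (since 141 mod 8 = 5)
  pull out 2: (2/141) = -1  (since 141 mod 8 = 5)
  pull out 2: (2/141) = -1  (since 141 mod 8 = 5)
  (1/141) = 1
Product of signs = -1
(282/431) = -1

-1


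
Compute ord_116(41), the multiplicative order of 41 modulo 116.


We want ord_116(41), the smallest k >= 1 with 41^k = 1 mod 116.
n = 116 = 2^2 * 29, phi(116) = 56; the order divides phi(n).
Divisors of 56: 1, 2, 4, 7, 8, 14, 28, 56
Repeated squaring mod 116: 41^1 = 41, 41^2 = 57, 41^4 = 1, 41^8 = 1, 41^16 = 1, 41^32 = 1
Test divisors in increasing order:
  k=1: 41^1 = 41 mod 116
  k=2: 41^2 = 57 mod 116
  k=4: 41^4 = 1 mod 116  <- first divisor giving 1
Order = 4

4


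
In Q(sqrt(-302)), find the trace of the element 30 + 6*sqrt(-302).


Tr(a + b*sqrt(d)) = (a + b*sqrt(d)) + (a - b*sqrt(d)) = 2a
= 2 * (30)
= 60

60
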